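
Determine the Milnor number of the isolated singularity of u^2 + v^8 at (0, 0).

7

The Hessian of f at 0 has rank 1. Corank 1: A-series; mu = 7 gives A_7.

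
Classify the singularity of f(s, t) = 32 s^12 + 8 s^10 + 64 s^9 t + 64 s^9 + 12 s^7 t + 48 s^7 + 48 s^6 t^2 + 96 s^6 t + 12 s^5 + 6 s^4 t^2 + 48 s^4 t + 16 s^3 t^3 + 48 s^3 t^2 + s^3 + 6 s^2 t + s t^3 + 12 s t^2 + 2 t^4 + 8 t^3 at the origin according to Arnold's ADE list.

E7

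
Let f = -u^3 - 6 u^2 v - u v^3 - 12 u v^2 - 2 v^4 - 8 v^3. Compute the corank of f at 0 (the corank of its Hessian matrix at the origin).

2

The Hessian at 0 is [[0, 0], [0, 0]] of rank 0; hence corank 2.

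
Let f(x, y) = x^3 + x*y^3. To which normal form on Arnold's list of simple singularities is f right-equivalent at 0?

The Hessian of f at 0 is [[0, 0], [0, 0]] with rank 0, so corank 2. A Groebner basis of the Jacobian ideal J(f) in C{x,y} is {x^3, x*y^2, 3*x^2 + y^3}; counting standard monomials gives mu = 7. Corank 2; j^3 = x^3 is a perfect cube, so E-series; the 4-jet and mu = 7 give E_7.

E_7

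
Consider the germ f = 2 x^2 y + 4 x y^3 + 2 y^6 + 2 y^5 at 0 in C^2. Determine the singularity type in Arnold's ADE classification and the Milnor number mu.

Type D_{7}, Milnor number mu = 7.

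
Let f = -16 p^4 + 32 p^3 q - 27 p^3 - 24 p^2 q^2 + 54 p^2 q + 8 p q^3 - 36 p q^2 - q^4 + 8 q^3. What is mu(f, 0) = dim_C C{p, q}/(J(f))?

6

The Hessian of f at 0 has rank 0. Corank 2; j^3 = -(3*p - 2*q)^3 is a perfect cube, so E-series; the 4-jet and mu = 6 give E_6.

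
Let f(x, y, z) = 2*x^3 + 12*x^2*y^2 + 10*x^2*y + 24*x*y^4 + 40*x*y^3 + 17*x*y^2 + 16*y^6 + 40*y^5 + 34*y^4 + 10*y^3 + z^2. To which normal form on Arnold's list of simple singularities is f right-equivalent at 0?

The Hessian of f at 0 is [[0, 0, 0], [0, 0, 0], [0, 0, 2]] with rank 1, so corank 2. A Groebner basis of the Jacobian ideal J(f) in C{x,y,z} is {y^3, x^2 - 11*y^2/2, x*y + 5*y^2/2, z}; counting standard monomials gives mu = 4. Corank 2; j^3 = (x + 2*y)*(2*x^2 + 6*x*y + 5*y^2) splits into three distinct lines over C (the quadratic factor has nonzero discriminant), so D_4.

D4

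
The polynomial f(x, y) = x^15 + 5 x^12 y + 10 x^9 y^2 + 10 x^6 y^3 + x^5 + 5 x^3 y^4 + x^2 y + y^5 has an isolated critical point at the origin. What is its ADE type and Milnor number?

Type D6, Milnor number mu = 6.

The Hessian of f at 0 is [[0, 0], [0, 0]] with rank 0, so corank 2. A Groebner basis of the Jacobian ideal J(f) in C{x,y} is {x^2/5 + y^4, x^3, x*y}; counting standard monomials gives mu = 6. Corank 2; j^3 = x^2*y has shape L^2 M (L != M), so D-series; mu = 6 gives D_6.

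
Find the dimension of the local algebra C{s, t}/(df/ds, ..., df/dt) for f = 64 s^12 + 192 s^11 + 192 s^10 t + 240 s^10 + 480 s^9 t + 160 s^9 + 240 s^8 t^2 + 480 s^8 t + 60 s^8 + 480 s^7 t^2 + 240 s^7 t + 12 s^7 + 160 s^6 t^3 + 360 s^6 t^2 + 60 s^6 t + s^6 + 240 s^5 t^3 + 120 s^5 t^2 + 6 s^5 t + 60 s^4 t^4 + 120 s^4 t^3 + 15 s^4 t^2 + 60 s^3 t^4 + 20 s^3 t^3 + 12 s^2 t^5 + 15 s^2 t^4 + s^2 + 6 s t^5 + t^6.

5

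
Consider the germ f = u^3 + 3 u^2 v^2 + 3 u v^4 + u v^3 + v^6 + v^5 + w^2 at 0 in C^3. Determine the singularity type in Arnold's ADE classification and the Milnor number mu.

Type E7, Milnor number mu = 7.

The Hessian of f at 0 is [[0, 0, 0], [0, 0, 0], [0, 0, 2]] with rank 1, so corank 2. A Groebner basis of the Jacobian ideal J(f) in C{u,v,w} is {-u^2 + v^4 - v^3/3, u^3, u^2*v + u^2/3 + v^3/9, u^2 + u*v^2 + v^3/3, w}; counting standard monomials gives mu = 7. Corank 2; j^3 = u^3 is a perfect cube, so E-series; the 4-jet and mu = 7 give E_7.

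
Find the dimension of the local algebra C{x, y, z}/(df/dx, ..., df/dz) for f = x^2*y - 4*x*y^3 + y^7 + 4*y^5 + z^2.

8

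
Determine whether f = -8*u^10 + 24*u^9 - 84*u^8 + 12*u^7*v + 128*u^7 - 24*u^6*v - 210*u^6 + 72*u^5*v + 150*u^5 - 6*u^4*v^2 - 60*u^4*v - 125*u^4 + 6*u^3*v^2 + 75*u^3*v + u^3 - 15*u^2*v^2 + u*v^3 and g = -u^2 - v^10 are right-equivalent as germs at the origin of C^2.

No.

The Hessian of f at 0 has rank 0. Corank 2; j^3 = u^3 is a perfect cube, so E-series; the 4-jet and mu = 7 give E_7. The Hessian of g at 0 has rank 1. Corank 1: A-series; mu = 9 gives A_9. f is E_7 but g is A_9, hence not right-equivalent.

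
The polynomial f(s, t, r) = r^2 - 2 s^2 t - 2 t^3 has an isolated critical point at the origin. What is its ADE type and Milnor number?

Type D4, Milnor number mu = 4.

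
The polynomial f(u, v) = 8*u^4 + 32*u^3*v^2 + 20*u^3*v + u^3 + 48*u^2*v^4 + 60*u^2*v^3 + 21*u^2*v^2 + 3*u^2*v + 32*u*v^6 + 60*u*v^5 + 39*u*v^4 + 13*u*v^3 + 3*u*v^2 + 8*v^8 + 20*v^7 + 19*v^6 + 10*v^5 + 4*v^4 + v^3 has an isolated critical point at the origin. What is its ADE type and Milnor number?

Type E_7, Milnor number mu = 7.

The Hessian of f at 0 has rank 0. Corank 2; j^3 = (u + v)^3 is a perfect cube, so E-series; the 4-jet and mu = 7 give E_7.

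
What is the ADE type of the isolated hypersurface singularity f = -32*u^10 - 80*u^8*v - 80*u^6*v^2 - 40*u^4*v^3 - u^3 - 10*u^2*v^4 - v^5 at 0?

E_{8}

The Hessian of f at 0 has rank 0. Corank 2; j^3 = -u^3 is a perfect cube, so E-series; the 5-jet and mu = 8 give E_8.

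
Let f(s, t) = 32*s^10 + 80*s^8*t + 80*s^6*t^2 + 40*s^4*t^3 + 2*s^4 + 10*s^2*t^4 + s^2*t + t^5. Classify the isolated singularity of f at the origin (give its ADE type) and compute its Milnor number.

Type D_6, Milnor number mu = 6.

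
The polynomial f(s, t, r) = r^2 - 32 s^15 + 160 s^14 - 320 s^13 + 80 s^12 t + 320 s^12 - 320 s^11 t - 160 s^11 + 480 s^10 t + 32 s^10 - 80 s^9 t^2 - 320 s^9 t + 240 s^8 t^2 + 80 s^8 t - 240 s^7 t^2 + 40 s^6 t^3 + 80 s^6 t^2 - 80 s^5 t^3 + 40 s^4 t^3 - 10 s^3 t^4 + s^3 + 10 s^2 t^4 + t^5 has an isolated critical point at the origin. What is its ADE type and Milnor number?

Type E8, Milnor number mu = 8.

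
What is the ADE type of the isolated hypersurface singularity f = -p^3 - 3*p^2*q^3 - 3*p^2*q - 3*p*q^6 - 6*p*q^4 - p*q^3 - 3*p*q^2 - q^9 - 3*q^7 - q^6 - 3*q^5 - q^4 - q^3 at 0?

E_7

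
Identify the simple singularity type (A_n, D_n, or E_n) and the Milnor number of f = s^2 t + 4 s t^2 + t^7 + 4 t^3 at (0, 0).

The Hessian of f at 0 has rank 0. Corank 2; j^3 = t*(s + 2*t)^2 has shape L^2 M (L != M), so D-series; mu = 8 gives D_8.

Type D_{8}, Milnor number mu = 8.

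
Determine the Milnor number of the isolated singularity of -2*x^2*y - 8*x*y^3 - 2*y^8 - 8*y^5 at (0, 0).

The Hessian of f at 0 has rank 0. Corank 2; j^3 = -2*x^2*y has shape L^2 M (L != M), so D-series; mu = 9 gives D_9.

9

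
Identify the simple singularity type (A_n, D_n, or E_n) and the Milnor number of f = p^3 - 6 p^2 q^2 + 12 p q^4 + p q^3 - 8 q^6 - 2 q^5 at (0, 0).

Type E_7, Milnor number mu = 7.

The Hessian of f at 0 is [[0, 0], [0, 0]] with rank 0, so corank 2. A Groebner basis of the Jacobian ideal J(f) in C{p,q} is {-p^2/4 + q^4 - q^3/12, p^3, p^2*q + p^2/12 + q^3/36, -p^2/2 + p*q^2 - q^3/6}; counting standard monomials gives mu = 7. Corank 2; j^3 = p^3 is a perfect cube, so E-series; the 4-jet and mu = 7 give E_7.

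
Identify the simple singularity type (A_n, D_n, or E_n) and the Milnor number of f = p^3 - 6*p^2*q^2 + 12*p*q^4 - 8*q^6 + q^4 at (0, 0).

The Hessian of f at 0 has rank 0. Corank 2; j^3 = p^3 is a perfect cube, so E-series; the 4-jet and mu = 6 give E_6.

Type E6, Milnor number mu = 6.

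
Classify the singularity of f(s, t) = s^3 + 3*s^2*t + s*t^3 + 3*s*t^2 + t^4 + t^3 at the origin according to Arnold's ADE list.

E_7

The Hessian of f at 0 has rank 0. Corank 2; j^3 = (s + t)^3 is a perfect cube, so E-series; the 4-jet and mu = 7 give E_7.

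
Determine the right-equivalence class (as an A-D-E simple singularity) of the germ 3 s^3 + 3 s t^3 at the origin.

E7

The Hessian of f at 0 is [[0, 0], [0, 0]] with rank 0, so corank 2. A Groebner basis of the Jacobian ideal J(f) in C{s,t} is {s^3, s*t^2, 3*s^2 + t^3}; counting standard monomials gives mu = 7. Corank 2; j^3 = 3*s^3 is a perfect cube, so E-series; the 4-jet and mu = 7 give E_7.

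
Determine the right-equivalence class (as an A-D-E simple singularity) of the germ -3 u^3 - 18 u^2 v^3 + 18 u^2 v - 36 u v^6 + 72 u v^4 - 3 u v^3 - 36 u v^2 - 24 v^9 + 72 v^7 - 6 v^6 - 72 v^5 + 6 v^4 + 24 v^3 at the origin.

The Hessian of f at 0 has rank 0. Corank 2; j^3 = -3*(u - 2*v)^3 is a perfect cube, so E-series; the 4-jet and mu = 7 give E_7.

E7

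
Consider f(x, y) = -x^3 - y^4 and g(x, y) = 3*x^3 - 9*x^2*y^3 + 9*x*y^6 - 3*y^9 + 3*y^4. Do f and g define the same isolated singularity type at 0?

Yes.

The Hessian of f at 0 is [[0, 0], [0, 0]] with rank 0, so corank 2. A Groebner basis of the Jacobian ideal J(f) in C{x,y} is {y^3, x^2}; counting standard monomials gives mu = 6. Corank 2; j^3 = -x^3 is a perfect cube, so E-series; the 4-jet and mu = 6 give E_6. The Hessian of g at 0 is [[0, 0], [0, 0]] with rank 0, so corank 2. A Groebner basis of the Jacobian ideal J(g) in C{x,y} is {y^3, x^2}; counting standard monomials gives mu = 6. Corank 2; j^3 = 3*x^3 is a perfect cube, so E-series; the 4-jet and mu = 6 give E_6. Both have type E_6, hence right-equivalent.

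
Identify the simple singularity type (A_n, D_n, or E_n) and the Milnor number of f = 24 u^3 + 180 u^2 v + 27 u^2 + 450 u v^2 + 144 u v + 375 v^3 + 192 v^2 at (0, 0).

The Hessian of f at 0 has rank 1. Corank 1: A-series; mu = 2 gives A_2.

Type A_{2}, Milnor number mu = 2.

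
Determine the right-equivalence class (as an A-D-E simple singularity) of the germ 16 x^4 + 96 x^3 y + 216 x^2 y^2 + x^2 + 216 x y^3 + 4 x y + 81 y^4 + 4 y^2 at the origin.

A3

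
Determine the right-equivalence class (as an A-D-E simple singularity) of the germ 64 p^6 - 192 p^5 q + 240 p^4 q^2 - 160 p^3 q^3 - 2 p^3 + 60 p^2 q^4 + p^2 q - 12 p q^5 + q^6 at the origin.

D_{7}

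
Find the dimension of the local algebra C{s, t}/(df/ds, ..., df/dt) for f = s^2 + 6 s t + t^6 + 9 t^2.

The Hessian of f at 0 is [[2, 6], [6, 18]] with rank 1, so corank 1. A Groebner basis of the Jacobian ideal J(f) in C{s,t} is {t^5, s + 3*t}; counting standard monomials gives mu = 5. Corank 1: A-series; mu = 5 gives A_5.

5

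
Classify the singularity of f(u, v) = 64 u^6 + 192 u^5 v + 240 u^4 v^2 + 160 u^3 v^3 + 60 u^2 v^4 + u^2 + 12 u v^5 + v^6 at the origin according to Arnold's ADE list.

A_{5}

The Hessian of f at 0 is [[2, 0], [0, 0]] with rank 1, so corank 1. A Groebner basis of the Jacobian ideal J(f) in C{u,v} is {v^5, u}; counting standard monomials gives mu = 5. Corank 1: A-series; mu = 5 gives A_5.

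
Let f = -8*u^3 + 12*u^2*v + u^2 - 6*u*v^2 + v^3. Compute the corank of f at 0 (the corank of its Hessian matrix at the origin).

1

Hessian at 0 has rank 1.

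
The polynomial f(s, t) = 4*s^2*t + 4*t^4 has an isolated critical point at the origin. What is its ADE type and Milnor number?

The Hessian of f at 0 has rank 0. Corank 2; j^3 = 4*s^2*t has shape L^2 M (L != M), so D-series; mu = 5 gives D_5.

Type D5, Milnor number mu = 5.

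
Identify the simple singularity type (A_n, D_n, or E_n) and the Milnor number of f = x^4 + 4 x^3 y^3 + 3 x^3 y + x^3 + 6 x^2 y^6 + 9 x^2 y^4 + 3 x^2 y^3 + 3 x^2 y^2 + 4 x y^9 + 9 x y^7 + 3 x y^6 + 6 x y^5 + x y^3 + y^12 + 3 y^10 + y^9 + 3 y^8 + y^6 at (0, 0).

Type E7, Milnor number mu = 7.

The Hessian of f at 0 has rank 0. Corank 2; j^3 = x^3 is a perfect cube, so E-series; the 4-jet and mu = 7 give E_7.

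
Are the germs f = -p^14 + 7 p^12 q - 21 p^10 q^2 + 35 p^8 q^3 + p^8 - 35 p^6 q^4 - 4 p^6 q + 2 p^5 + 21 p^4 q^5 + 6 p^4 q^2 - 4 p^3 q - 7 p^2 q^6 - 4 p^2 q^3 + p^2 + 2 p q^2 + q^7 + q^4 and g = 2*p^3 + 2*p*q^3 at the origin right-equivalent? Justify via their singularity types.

No.

The Hessian of f at 0 has rank 1. Corank 1: A-series; mu = 6 gives A_6. The Hessian of g at 0 has rank 0. Corank 2; j^3 = 2*p^3 is a perfect cube, so E-series; the 4-jet and mu = 7 give E_7. f is A_6 but g is E_7, hence not right-equivalent.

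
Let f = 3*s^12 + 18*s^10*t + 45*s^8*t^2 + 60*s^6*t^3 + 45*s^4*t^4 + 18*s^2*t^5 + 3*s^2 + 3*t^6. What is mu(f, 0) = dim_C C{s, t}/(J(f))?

The Hessian of f at 0 has rank 1. Corank 1: A-series; mu = 5 gives A_5.

5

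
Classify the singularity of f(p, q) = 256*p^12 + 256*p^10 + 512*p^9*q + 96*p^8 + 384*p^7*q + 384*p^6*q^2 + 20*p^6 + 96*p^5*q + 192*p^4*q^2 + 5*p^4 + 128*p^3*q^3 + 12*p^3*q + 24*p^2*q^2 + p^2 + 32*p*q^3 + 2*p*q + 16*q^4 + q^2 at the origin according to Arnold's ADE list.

The Hessian of f at 0 is [[2, 2], [2, 2]] with rank 1, so corank 1. A Groebner basis of the Jacobian ideal J(f) in C{p,q} is {q^3, p + q}; counting standard monomials gives mu = 3. Corank 1: A-series; mu = 3 gives A_3.

A3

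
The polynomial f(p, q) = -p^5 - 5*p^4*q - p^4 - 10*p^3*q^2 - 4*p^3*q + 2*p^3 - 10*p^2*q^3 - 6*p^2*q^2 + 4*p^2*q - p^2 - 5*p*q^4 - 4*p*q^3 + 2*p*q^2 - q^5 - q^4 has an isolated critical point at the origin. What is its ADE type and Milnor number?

Type A_{4}, Milnor number mu = 4.

The Hessian of f at 0 has rank 1. Corank 1: A-series; mu = 4 gives A_4.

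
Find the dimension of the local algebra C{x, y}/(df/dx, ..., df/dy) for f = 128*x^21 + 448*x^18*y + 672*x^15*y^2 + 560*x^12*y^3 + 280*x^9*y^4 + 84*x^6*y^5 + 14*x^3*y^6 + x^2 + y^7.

6

The Hessian of f at 0 has rank 1. Corank 1: A-series; mu = 6 gives A_6.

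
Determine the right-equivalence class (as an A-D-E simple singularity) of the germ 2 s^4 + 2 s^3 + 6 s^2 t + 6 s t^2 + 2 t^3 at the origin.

The Hessian of f at 0 is [[0, 0], [0, 0]] with rank 0, so corank 2. A Groebner basis of the Jacobian ideal J(f) in C{s,t} is {t^4, s*t^2 + 2*t^3/3, s^2 + 2*s*t + t^2}; counting standard monomials gives mu = 6. Corank 2; j^3 = 2*(s + t)^3 is a perfect cube, so E-series; the 4-jet and mu = 6 give E_6.

E_6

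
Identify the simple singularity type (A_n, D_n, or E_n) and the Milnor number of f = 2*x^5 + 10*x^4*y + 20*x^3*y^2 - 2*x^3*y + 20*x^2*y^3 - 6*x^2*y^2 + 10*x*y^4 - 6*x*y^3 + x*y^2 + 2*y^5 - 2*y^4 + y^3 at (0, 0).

The Hessian of f at 0 has rank 0. Corank 2; j^3 = y^2*(x + y) has shape L^2 M (L != M), so D-series; mu = 6 gives D_6.

Type D6, Milnor number mu = 6.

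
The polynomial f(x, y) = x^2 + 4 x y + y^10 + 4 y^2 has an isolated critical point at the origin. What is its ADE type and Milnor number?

The Hessian of f at 0 has rank 1. Corank 1: A-series; mu = 9 gives A_9.

Type A_9, Milnor number mu = 9.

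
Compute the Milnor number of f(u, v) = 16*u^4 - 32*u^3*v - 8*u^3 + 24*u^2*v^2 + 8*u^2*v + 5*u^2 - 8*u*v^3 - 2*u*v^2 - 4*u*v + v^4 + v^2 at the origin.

1

The Hessian of f at 0 is [[10, -4], [-4, 2]] with rank 2, so corank 0. A Groebner basis of the Jacobian ideal J(f) in C{u,v} is {u, v}; counting standard monomials gives mu = 1. Corank 0: nondegenerate Morse point, so A_1.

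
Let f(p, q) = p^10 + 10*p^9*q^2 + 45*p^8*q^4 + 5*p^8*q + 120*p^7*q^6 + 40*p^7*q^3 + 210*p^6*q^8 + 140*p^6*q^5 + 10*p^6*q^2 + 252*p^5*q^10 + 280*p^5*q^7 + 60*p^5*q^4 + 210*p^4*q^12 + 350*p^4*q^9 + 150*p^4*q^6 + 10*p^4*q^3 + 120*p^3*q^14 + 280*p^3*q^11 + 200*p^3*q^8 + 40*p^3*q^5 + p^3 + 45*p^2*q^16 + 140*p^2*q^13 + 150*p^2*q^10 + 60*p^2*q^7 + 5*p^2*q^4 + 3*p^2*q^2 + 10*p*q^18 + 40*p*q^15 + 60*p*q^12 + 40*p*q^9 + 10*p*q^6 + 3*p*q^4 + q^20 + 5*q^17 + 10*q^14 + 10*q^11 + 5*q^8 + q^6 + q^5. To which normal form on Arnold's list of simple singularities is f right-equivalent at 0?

The Hessian of f at 0 has rank 0. Corank 2; j^3 = p^3 is a perfect cube, so E-series; the 5-jet and mu = 8 give E_8.

E_{8}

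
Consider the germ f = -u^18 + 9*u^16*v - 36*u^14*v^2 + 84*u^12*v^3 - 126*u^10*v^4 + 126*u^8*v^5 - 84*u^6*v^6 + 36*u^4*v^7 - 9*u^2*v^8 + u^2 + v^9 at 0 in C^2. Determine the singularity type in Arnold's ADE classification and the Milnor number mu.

Type A_8, Milnor number mu = 8.

The Hessian of f at 0 is [[2, 0], [0, 0]] with rank 1, so corank 1. A Groebner basis of the Jacobian ideal J(f) in C{u,v} is {v^8, u}; counting standard monomials gives mu = 8. Corank 1: A-series; mu = 8 gives A_8.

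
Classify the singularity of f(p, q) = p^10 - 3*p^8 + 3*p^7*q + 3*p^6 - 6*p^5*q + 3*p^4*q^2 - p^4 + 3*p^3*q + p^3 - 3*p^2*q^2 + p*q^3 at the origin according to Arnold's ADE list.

E_{7}

The Hessian of f at 0 has rank 0. Corank 2; j^3 = p^3 is a perfect cube, so E-series; the 4-jet and mu = 7 give E_7.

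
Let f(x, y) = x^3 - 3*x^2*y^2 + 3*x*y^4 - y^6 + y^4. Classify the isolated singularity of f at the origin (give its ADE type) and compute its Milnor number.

Type E_6, Milnor number mu = 6.

The Hessian of f at 0 has rank 0. Corank 2; j^3 = x^3 is a perfect cube, so E-series; the 4-jet and mu = 6 give E_6.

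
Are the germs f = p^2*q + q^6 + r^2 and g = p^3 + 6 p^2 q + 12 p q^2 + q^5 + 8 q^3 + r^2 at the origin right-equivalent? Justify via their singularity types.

The Hessian of f at 0 is [[0, 0, 0], [0, 0, 0], [0, 0, 2]] with rank 1, so corank 2. A Groebner basis of the Jacobian ideal J(f) in C{p,q,r} is {p^2/6 + q^5, p^3, p*q, r}; counting standard monomials gives mu = 7. Corank 2; j^3 = p^2*q has shape L^2 M (L != M), so D-series; mu = 7 gives D_7. The Hessian of g at 0 is [[0, 0, 0], [0, 0, 0], [0, 0, 2]] with rank 1, so corank 2. A Groebner basis of the Jacobian ideal J(g) in C{p,q,r} is {q^4, p^2 + 4*p*q + 4*q^2, r}; counting standard monomials gives mu = 8. Corank 2; j^3 = (p + 2*q)^3 is a perfect cube, so E-series; the 5-jet and mu = 8 give E_8. f is D_7 but g is E_8, hence not right-equivalent.

No.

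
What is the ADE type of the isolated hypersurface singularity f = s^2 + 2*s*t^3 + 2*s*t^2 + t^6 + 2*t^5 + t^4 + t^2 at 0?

The Hessian of f at 0 is [[2, 0], [0, 2]] with rank 2, so corank 0. A Groebner basis of the Jacobian ideal J(f) in C{s,t} is {s, t}; counting standard monomials gives mu = 1. Corank 0: nondegenerate Morse point, so A_1.

A1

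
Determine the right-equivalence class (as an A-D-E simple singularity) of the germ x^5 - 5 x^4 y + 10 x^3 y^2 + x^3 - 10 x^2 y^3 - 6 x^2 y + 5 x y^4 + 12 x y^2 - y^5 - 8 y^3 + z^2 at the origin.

E_{8}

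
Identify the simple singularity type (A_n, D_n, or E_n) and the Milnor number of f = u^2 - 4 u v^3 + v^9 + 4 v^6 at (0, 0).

The Hessian of f at 0 has rank 1. Corank 1: A-series; mu = 8 gives A_8.

Type A8, Milnor number mu = 8.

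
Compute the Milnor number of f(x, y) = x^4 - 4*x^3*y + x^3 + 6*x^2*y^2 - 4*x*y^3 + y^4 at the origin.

6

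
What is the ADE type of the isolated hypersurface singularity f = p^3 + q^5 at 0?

The Hessian of f at 0 has rank 0. Corank 2; j^3 = p^3 is a perfect cube, so E-series; the 5-jet and mu = 8 give E_8.

E_{8}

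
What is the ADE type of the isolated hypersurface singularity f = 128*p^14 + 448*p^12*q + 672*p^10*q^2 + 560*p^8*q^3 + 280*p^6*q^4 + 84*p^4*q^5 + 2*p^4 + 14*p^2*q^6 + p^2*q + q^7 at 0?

D8

The Hessian of f at 0 has rank 0. Corank 2; j^3 = p^2*q has shape L^2 M (L != M), so D-series; mu = 8 gives D_8.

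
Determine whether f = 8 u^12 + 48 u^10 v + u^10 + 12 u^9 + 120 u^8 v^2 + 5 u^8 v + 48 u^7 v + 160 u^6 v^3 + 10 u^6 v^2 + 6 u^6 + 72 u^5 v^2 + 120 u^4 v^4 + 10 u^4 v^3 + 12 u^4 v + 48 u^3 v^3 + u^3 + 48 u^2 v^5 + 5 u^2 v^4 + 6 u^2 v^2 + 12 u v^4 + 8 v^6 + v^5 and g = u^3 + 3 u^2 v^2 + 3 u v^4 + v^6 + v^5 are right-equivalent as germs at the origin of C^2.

Yes.

The Hessian of f at 0 has rank 0. Corank 2; j^3 = u^3 is a perfect cube, so E-series; the 5-jet and mu = 8 give E_8. The Hessian of g at 0 has rank 0. Corank 2; j^3 = u^3 is a perfect cube, so E-series; the 5-jet and mu = 8 give E_8. Both have type E_8, hence right-equivalent.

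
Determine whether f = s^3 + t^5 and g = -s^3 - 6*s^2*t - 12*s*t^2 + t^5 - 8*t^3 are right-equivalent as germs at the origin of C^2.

Yes.

The Hessian of f at 0 is [[0, 0], [0, 0]] with rank 0, so corank 2. A Groebner basis of the Jacobian ideal J(f) in C{s,t} is {t^4, s^2}; counting standard monomials gives mu = 8. Corank 2; j^3 = s^3 is a perfect cube, so E-series; the 5-jet and mu = 8 give E_8. The Hessian of g at 0 is [[0, 0], [0, 0]] with rank 0, so corank 2. A Groebner basis of the Jacobian ideal J(g) in C{s,t} is {t^4, s^2 + 4*s*t + 4*t^2}; counting standard monomials gives mu = 8. Corank 2; j^3 = -(s + 2*t)^3 is a perfect cube, so E-series; the 5-jet and mu = 8 give E_8. Both have type E_8, hence right-equivalent.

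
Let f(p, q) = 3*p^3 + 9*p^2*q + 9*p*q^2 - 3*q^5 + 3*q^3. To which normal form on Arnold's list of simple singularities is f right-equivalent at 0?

The Hessian of f at 0 has rank 0. Corank 2; j^3 = 3*(p + q)^3 is a perfect cube, so E-series; the 5-jet and mu = 8 give E_8.

E8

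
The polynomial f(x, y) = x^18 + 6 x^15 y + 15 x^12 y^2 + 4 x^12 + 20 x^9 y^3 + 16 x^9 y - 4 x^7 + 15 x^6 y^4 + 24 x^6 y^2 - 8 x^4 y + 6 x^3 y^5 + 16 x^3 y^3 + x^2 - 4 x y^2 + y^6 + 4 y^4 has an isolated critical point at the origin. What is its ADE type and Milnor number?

Type A5, Milnor number mu = 5.

The Hessian of f at 0 is [[2, 0], [0, 0]] with rank 1, so corank 1. A Groebner basis of the Jacobian ideal J(f) in C{x,y} is {x^3, x^2*y, -x/2 + y^2}; counting standard monomials gives mu = 5. Corank 1: A-series; mu = 5 gives A_5.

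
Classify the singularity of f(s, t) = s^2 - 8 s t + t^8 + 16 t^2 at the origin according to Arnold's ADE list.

A_7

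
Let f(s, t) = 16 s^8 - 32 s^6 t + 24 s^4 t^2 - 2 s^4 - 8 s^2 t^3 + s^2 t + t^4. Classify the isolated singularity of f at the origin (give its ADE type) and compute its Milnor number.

The Hessian of f at 0 is [[0, 0], [0, 0]] with rank 0, so corank 2. A Groebner basis of the Jacobian ideal J(f) in C{s,t} is {s^3, s^2/4 + t^3, s*t}; counting standard monomials gives mu = 5. Corank 2; j^3 = s^2*t has shape L^2 M (L != M), so D-series; mu = 5 gives D_5.

Type D5, Milnor number mu = 5.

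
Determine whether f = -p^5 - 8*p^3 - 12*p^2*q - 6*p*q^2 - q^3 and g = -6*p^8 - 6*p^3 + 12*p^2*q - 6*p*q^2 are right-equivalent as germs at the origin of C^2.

No.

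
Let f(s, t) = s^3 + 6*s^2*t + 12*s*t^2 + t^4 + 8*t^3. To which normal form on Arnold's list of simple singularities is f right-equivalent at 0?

The Hessian of f at 0 has rank 0. Corank 2; j^3 = (s + 2*t)^3 is a perfect cube, so E-series; the 4-jet and mu = 6 give E_6.

E_6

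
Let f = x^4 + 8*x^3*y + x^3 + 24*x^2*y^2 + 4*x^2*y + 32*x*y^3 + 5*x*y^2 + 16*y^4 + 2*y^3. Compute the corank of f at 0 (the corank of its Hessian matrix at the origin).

Hessian at 0 has rank 0.

2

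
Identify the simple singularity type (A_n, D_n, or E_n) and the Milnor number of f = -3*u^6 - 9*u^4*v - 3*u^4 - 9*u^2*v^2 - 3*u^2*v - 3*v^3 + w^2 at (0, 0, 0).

The Hessian of f at 0 is [[0, 0, 0], [0, 0, 0], [0, 0, 2]] with rank 1, so corank 2. A Groebner basis of the Jacobian ideal J(f) in C{u,v,w} is {v^3, u^2 + 3*v^2, u*v, w}; counting standard monomials gives mu = 4. Corank 2; j^3 = -3*v*(u^2 + v^2) splits into three distinct lines over C (the quadratic factor has nonzero discriminant), so D_4.

Type D_4, Milnor number mu = 4.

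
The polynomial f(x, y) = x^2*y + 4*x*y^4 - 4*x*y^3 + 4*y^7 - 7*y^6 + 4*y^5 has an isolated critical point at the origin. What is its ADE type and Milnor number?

Type D_{7}, Milnor number mu = 7.

The Hessian of f at 0 has rank 0. Corank 2; j^3 = x^2*y has shape L^2 M (L != M), so D-series; mu = 7 gives D_7.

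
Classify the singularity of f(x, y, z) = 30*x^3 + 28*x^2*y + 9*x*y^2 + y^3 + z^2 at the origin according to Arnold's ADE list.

The Hessian of f at 0 is [[0, 0, 0], [0, 0, 0], [0, 0, 2]] with rank 1, so corank 2. A Groebner basis of the Jacobian ideal J(f) in C{x,y,z} is {y^3, x^2 - 3*y^2/26, x*y + 9*y^2/26, z}; counting standard monomials gives mu = 4. Corank 2; j^3 = (3*x + y)*(10*x^2 + 6*x*y + y^2) splits into three distinct lines over C (the quadratic factor has nonzero discriminant), so D_4.

D4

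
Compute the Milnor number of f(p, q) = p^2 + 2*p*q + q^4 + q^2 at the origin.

3

The Hessian of f at 0 is [[2, 2], [2, 2]] with rank 1, so corank 1. A Groebner basis of the Jacobian ideal J(f) in C{p,q} is {q^3, p + q}; counting standard monomials gives mu = 3. Corank 1: A-series; mu = 3 gives A_3.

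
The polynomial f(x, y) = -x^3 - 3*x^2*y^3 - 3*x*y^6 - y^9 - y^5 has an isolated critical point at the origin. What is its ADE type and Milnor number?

Type E_{8}, Milnor number mu = 8.

The Hessian of f at 0 is [[0, 0], [0, 0]] with rank 0, so corank 2. A Groebner basis of the Jacobian ideal J(f) in C{x,y} is {x^2/2 + x*y^3, y^4, x^3, x^2*y}; counting standard monomials gives mu = 8. Corank 2; j^3 = -x^3 is a perfect cube, so E-series; the 5-jet and mu = 8 give E_8.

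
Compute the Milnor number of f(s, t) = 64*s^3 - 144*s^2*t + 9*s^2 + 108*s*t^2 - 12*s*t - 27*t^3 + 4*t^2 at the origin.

2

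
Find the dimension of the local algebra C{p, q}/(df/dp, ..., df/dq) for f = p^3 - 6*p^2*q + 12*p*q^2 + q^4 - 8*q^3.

The Hessian of f at 0 is [[0, 0], [0, 0]] with rank 0, so corank 2. A Groebner basis of the Jacobian ideal J(f) in C{p,q} is {q^3, p^2 - 4*p*q + 4*q^2}; counting standard monomials gives mu = 6. Corank 2; j^3 = (p - 2*q)^3 is a perfect cube, so E-series; the 4-jet and mu = 6 give E_6.

6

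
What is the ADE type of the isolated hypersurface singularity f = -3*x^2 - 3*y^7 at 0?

A6

The Hessian of f at 0 has rank 1. Corank 1: A-series; mu = 6 gives A_6.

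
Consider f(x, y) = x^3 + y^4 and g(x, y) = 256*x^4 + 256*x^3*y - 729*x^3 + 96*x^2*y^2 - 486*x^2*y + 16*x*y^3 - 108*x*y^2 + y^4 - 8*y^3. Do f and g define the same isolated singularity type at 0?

The Hessian of f at 0 has rank 0. Corank 2; j^3 = x^3 is a perfect cube, so E-series; the 4-jet and mu = 6 give E_6. The Hessian of g at 0 has rank 0. Corank 2; j^3 = -(9*x + 2*y)^3 is a perfect cube, so E-series; the 4-jet and mu = 6 give E_6. Both have type E_6, hence right-equivalent.

Yes.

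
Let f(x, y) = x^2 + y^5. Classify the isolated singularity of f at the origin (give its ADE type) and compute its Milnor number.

Type A_{4}, Milnor number mu = 4.

The Hessian of f at 0 is [[2, 0], [0, 0]] with rank 1, so corank 1. A Groebner basis of the Jacobian ideal J(f) in C{x,y} is {y^4, x}; counting standard monomials gives mu = 4. Corank 1: A-series; mu = 4 gives A_4.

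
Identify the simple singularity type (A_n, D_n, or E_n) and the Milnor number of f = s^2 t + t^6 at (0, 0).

Type D_7, Milnor number mu = 7.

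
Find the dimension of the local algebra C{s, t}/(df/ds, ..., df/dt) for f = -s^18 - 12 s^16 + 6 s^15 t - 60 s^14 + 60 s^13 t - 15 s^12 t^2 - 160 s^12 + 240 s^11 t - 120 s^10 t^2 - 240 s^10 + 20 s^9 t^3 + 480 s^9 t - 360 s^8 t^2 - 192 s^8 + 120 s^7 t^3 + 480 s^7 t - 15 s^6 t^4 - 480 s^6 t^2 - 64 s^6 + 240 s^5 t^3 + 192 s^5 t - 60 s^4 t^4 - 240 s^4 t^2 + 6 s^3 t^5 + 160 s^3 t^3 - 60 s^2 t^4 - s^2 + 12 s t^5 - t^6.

5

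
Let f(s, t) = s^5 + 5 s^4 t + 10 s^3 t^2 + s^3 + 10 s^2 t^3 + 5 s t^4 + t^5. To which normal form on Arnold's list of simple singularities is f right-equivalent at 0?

E_8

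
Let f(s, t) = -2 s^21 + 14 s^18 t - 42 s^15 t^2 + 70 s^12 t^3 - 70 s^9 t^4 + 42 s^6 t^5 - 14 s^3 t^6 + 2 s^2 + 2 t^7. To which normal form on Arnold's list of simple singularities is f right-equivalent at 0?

A_6

The Hessian of f at 0 has rank 1. Corank 1: A-series; mu = 6 gives A_6.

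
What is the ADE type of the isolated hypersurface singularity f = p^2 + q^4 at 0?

A_{3}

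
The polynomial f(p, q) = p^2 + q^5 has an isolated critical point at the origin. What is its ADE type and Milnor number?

The Hessian of f at 0 is [[2, 0], [0, 0]] with rank 1, so corank 1. A Groebner basis of the Jacobian ideal J(f) in C{p,q} is {q^4, p}; counting standard monomials gives mu = 4. Corank 1: A-series; mu = 4 gives A_4.

Type A4, Milnor number mu = 4.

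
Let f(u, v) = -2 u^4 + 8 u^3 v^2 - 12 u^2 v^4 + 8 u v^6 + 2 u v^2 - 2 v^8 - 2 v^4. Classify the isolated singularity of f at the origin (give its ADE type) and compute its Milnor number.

Type D_{5}, Milnor number mu = 5.

The Hessian of f at 0 has rank 0. Corank 2; j^3 = 2*u*v^2 has shape L^2 M (L != M), so D-series; mu = 5 gives D_5.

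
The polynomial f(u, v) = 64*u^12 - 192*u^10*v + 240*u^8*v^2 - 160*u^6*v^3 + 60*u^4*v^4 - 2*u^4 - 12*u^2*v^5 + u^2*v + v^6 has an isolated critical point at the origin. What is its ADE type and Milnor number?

The Hessian of f at 0 is [[0, 0], [0, 0]] with rank 0, so corank 2. A Groebner basis of the Jacobian ideal J(f) in C{u,v} is {u^2/6 + v^5, u^3, u*v}; counting standard monomials gives mu = 7. Corank 2; j^3 = u^2*v has shape L^2 M (L != M), so D-series; mu = 7 gives D_7.

Type D7, Milnor number mu = 7.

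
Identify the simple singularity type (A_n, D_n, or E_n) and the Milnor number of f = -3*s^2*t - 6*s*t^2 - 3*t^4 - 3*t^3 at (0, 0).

The Hessian of f at 0 has rank 0. Corank 2; j^3 = -3*t*(s + t)^2 has shape L^2 M (L != M), so D-series; mu = 5 gives D_5.

Type D5, Milnor number mu = 5.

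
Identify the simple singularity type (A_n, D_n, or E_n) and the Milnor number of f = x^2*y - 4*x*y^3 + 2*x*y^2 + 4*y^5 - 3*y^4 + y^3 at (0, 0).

Type D5, Milnor number mu = 5.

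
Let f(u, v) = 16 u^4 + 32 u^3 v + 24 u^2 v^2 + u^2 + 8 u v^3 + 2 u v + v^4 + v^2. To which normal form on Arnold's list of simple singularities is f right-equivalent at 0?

A3

The Hessian of f at 0 has rank 1. Corank 1: A-series; mu = 3 gives A_3.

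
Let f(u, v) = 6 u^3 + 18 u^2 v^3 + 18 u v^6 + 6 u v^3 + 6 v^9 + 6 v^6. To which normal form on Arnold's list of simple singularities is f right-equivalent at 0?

E7

The Hessian of f at 0 has rank 0. Corank 2; j^3 = 6*u^3 is a perfect cube, so E-series; the 4-jet and mu = 7 give E_7.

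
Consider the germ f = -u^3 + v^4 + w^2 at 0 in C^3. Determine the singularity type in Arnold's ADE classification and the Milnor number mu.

Type E_6, Milnor number mu = 6.

The Hessian of f at 0 has rank 1. Corank 2; j^3 = -u^3 is a perfect cube, so E-series; the 4-jet and mu = 6 give E_6.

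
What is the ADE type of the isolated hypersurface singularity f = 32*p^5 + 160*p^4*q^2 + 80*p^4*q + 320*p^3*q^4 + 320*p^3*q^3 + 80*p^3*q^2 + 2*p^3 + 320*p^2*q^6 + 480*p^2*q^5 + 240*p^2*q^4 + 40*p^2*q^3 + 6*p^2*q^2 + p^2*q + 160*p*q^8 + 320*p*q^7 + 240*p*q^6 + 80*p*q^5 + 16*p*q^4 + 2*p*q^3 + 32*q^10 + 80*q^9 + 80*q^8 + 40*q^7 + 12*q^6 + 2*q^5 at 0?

The Hessian of f at 0 has rank 0. Corank 2; j^3 = p^2*(2*p + q) has shape L^2 M (L != M), so D-series; mu = 6 gives D_6.

D6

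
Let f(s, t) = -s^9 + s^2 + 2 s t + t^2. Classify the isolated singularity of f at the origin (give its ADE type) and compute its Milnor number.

Type A8, Milnor number mu = 8.

The Hessian of f at 0 has rank 1. Corank 1: A-series; mu = 8 gives A_8.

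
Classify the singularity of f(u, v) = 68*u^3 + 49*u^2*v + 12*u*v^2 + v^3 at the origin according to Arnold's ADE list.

The Hessian of f at 0 has rank 0. Corank 2; j^3 = (4*u + v)*(17*u^2 + 8*u*v + v^2) splits into three distinct lines over C (the quadratic factor has nonzero discriminant), so D_4.

D_{4}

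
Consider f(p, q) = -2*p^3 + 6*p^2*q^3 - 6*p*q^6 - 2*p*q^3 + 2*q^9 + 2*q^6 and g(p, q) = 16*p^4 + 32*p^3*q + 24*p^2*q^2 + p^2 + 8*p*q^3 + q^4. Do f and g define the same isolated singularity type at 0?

No.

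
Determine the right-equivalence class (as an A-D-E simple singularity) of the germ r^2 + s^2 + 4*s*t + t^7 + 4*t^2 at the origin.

A_6

The Hessian of f at 0 is [[2, 4, 0], [4, 8, 0], [0, 0, 2]] with rank 2, so corank 1. A Groebner basis of the Jacobian ideal J(f) in C{s,t,r} is {t^6, s + 2*t, r}; counting standard monomials gives mu = 6. Corank 1: A-series; mu = 6 gives A_6.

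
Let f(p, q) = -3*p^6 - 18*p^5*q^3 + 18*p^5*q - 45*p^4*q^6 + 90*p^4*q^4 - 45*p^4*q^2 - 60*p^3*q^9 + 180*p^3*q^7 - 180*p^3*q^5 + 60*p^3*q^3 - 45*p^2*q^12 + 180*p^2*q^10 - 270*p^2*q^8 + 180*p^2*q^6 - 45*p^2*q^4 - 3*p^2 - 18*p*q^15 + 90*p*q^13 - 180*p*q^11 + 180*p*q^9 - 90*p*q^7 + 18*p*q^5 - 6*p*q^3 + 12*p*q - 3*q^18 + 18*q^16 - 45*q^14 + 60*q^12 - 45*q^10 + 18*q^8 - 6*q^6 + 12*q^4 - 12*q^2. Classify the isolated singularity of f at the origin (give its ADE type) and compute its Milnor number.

The Hessian of f at 0 is [[-6, 12], [12, -24]] with rank 1, so corank 1. A Groebner basis of the Jacobian ideal J(f) in C{p,q} is {p*q^2 + 2*p - 4*q, p + q^3 - 2*q, p^2 - 4*p*q + 4*q^2}; counting standard monomials gives mu = 5. Corank 1: A-series; mu = 5 gives A_5.

Type A5, Milnor number mu = 5.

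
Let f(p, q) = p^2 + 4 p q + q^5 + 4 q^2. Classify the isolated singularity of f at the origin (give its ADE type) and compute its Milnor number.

The Hessian of f at 0 is [[2, 4], [4, 8]] with rank 1, so corank 1. A Groebner basis of the Jacobian ideal J(f) in C{p,q} is {q^4, p + 2*q}; counting standard monomials gives mu = 4. Corank 1: A-series; mu = 4 gives A_4.

Type A_{4}, Milnor number mu = 4.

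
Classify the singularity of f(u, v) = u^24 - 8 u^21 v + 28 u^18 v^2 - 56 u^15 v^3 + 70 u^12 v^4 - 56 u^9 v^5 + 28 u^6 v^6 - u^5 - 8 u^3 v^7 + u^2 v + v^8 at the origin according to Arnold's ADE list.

D_{9}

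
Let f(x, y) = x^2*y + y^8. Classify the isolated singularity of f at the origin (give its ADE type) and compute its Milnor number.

The Hessian of f at 0 is [[0, 0], [0, 0]] with rank 0, so corank 2. A Groebner basis of the Jacobian ideal J(f) in C{x,y} is {x^2/8 + y^7, x^3, x*y}; counting standard monomials gives mu = 9. Corank 2; j^3 = x^2*y has shape L^2 M (L != M), so D-series; mu = 9 gives D_9.

Type D_{9}, Milnor number mu = 9.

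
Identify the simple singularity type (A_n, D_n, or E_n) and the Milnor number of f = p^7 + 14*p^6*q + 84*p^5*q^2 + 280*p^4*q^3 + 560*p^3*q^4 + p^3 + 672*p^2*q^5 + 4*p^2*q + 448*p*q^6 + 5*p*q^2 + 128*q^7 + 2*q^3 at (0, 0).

The Hessian of f at 0 is [[0, 0], [0, 0]] with rank 0, so corank 2. A Groebner basis of the Jacobian ideal J(f) in C{p,q} is {-p*q/7 + q^6 - q^2/7, p*q^2 + q^3, p^2 + 3*p*q + 2*q^2}; counting standard monomials gives mu = 8. Corank 2; j^3 = (p + q)^2*(p + 2*q) has shape L^2 M (L != M), so D-series; mu = 8 gives D_8.

Type D_{8}, Milnor number mu = 8.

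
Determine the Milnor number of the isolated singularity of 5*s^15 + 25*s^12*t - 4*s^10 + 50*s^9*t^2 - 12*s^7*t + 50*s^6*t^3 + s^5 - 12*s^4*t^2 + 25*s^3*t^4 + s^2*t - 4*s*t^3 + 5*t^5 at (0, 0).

The Hessian of f at 0 is [[0, 0], [0, 0]] with rank 0, so corank 2. A Groebner basis of the Jacobian ideal J(f) in C{s,t} is {s^3, s^2*t, 2*s^2 + s*t^2, -s*t/2 + t^3}; counting standard monomials gives mu = 6. Corank 2; j^3 = s^2*t has shape L^2 M (L != M), so D-series; mu = 6 gives D_6.

6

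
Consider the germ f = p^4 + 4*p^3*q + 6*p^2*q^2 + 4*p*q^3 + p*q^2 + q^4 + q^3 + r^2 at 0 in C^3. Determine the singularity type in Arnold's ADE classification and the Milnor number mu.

The Hessian of f at 0 has rank 1. Corank 2; j^3 = q^2*(p + q) has shape L^2 M (L != M), so D-series; mu = 5 gives D_5.

Type D_5, Milnor number mu = 5.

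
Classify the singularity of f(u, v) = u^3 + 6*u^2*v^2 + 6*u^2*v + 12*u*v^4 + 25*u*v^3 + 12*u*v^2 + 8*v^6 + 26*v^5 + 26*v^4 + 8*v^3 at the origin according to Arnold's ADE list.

The Hessian of f at 0 has rank 0. Corank 2; j^3 = (u + 2*v)^3 is a perfect cube, so E-series; the 4-jet and mu = 7 give E_7.

E_{7}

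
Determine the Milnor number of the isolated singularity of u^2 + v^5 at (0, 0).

The Hessian of f at 0 has rank 1. Corank 1: A-series; mu = 4 gives A_4.

4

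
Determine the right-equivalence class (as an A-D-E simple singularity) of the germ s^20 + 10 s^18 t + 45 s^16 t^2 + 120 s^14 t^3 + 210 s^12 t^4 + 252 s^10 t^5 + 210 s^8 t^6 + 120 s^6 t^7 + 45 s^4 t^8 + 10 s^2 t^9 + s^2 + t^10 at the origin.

A9

The Hessian of f at 0 has rank 1. Corank 1: A-series; mu = 9 gives A_9.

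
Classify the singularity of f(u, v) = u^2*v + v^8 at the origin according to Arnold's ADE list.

D9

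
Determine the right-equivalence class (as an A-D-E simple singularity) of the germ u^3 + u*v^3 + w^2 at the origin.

The Hessian of f at 0 is [[0, 0, 0], [0, 0, 0], [0, 0, 2]] with rank 1, so corank 2. A Groebner basis of the Jacobian ideal J(f) in C{u,v,w} is {u^3, u*v^2, 3*u^2 + v^3, w}; counting standard monomials gives mu = 7. Corank 2; j^3 = u^3 is a perfect cube, so E-series; the 4-jet and mu = 7 give E_7.

E_7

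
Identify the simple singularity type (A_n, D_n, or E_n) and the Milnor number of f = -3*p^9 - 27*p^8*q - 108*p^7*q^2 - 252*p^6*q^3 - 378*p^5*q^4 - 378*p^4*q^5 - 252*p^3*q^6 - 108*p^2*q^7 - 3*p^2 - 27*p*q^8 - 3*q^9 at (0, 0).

Type A8, Milnor number mu = 8.

The Hessian of f at 0 has rank 1. Corank 1: A-series; mu = 8 gives A_8.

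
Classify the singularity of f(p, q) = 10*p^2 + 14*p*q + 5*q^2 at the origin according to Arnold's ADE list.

The Hessian of f at 0 has rank 2. Corank 0: nondegenerate Morse point, so A_1.

A_{1}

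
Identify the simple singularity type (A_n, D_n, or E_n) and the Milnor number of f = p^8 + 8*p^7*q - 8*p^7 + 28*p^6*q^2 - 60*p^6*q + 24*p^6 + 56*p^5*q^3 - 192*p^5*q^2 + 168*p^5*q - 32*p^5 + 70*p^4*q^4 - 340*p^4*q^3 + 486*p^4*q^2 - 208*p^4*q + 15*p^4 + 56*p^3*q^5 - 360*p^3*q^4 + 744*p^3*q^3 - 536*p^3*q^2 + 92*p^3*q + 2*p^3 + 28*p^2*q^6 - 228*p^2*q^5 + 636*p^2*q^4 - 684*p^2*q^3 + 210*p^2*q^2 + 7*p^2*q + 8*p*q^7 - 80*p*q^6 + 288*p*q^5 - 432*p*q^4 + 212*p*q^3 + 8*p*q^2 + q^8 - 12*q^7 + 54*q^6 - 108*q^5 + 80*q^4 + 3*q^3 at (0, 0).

The Hessian of f at 0 is [[0, 0], [0, 0]] with rank 0, so corank 2. A Groebner basis of the Jacobian ideal J(f) in C{p,q} is {p*q^2 + p*q/8 + q^2/8, -p*q/8 + q^3 - q^2/8, p^2 + 5*p*q/2 + 3*q^2/2}; counting standard monomials gives mu = 5. Corank 2; j^3 = (p + q)^2*(2*p + 3*q) has shape L^2 M (L != M), so D-series; mu = 5 gives D_5.

Type D_5, Milnor number mu = 5.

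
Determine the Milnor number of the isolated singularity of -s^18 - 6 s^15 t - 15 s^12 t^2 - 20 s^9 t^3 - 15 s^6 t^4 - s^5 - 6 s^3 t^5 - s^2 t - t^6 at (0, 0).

7

The Hessian of f at 0 is [[0, 0], [0, 0]] with rank 0, so corank 2. A Groebner basis of the Jacobian ideal J(f) in C{s,t} is {s^2/6 + t^5, s^3, s*t}; counting standard monomials gives mu = 7. Corank 2; j^3 = -s^2*t has shape L^2 M (L != M), so D-series; mu = 7 gives D_7.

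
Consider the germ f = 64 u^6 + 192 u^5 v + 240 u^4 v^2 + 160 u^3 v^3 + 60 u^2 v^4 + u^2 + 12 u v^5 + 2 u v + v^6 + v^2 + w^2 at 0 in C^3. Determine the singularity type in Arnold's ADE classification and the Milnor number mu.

Type A_5, Milnor number mu = 5.

The Hessian of f at 0 has rank 2. Corank 1: A-series; mu = 5 gives A_5.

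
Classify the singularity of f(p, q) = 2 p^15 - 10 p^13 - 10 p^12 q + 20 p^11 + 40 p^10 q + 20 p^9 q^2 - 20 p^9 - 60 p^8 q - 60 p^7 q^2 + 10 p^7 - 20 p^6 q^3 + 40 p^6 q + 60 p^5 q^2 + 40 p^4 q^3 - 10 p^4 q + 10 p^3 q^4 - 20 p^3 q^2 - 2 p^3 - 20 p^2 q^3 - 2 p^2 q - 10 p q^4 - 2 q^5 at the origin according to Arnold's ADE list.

D_6

The Hessian of f at 0 has rank 0. Corank 2; j^3 = -2*p^2*(p + q) has shape L^2 M (L != M), so D-series; mu = 6 gives D_6.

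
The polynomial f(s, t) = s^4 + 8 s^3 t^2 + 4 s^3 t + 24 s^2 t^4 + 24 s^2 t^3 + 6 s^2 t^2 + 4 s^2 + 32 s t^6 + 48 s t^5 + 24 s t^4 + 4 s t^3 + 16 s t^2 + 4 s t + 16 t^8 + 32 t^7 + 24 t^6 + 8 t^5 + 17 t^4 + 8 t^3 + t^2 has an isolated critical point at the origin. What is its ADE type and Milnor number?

The Hessian of f at 0 has rank 1. Corank 1: A-series; mu = 3 gives A_3.

Type A_{3}, Milnor number mu = 3.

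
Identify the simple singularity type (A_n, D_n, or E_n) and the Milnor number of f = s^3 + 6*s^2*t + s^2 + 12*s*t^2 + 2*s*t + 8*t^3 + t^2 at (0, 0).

Type A2, Milnor number mu = 2.

The Hessian of f at 0 is [[2, 2], [2, 2]] with rank 1, so corank 1. A Groebner basis of the Jacobian ideal J(f) in C{s,t} is {t^2, s + t}; counting standard monomials gives mu = 2. Corank 1: A-series; mu = 2 gives A_2.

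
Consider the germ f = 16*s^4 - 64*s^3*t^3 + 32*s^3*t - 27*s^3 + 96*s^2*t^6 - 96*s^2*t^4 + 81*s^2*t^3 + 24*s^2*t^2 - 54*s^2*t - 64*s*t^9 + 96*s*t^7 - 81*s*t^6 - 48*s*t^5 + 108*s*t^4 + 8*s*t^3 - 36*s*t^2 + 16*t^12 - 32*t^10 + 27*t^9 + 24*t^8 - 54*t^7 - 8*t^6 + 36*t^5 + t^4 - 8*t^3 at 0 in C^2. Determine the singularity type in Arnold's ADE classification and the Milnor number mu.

The Hessian of f at 0 has rank 0. Corank 2; j^3 = -(3*s + 2*t)^3 is a perfect cube, so E-series; the 4-jet and mu = 6 give E_6.

Type E_6, Milnor number mu = 6.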